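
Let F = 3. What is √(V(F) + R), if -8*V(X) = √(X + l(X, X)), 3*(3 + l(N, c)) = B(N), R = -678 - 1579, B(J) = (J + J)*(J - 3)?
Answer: I*√2257 ≈ 47.508*I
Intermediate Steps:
B(J) = 2*J*(-3 + J) (B(J) = (2*J)*(-3 + J) = 2*J*(-3 + J))
R = -2257
l(N, c) = -3 + 2*N*(-3 + N)/3 (l(N, c) = -3 + (2*N*(-3 + N))/3 = -3 + 2*N*(-3 + N)/3)
V(X) = -√(-3 + X + 2*X*(-3 + X)/3)/8 (V(X) = -√(X + (-3 + 2*X*(-3 + X)/3))/8 = -√(-3 + X + 2*X*(-3 + X)/3)/8)
√(V(F) + R) = √(-√(-27 - 9*3 + 6*3²)/24 - 2257) = √(-√(-27 - 27 + 6*9)/24 - 2257) = √(-√(-27 - 27 + 54)/24 - 2257) = √(-√0/24 - 2257) = √(-1/24*0 - 2257) = √(0 - 2257) = √(-2257) = I*√2257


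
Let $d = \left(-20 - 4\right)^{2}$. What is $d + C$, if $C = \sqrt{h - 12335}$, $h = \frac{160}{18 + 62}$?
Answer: $576 + i \sqrt{12333} \approx 576.0 + 111.05 i$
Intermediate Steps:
$h = 2$ ($h = \frac{160}{80} = 160 \cdot \frac{1}{80} = 2$)
$d = 576$ ($d = \left(-24\right)^{2} = 576$)
$C = i \sqrt{12333}$ ($C = \sqrt{2 - 12335} = \sqrt{-12333} = i \sqrt{12333} \approx 111.05 i$)
$d + C = 576 + i \sqrt{12333}$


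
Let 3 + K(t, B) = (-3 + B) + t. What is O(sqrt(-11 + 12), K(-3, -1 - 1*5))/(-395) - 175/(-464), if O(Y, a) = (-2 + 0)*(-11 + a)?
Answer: 44997/183280 ≈ 0.24551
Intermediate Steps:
K(t, B) = -6 + B + t (K(t, B) = -3 + ((-3 + B) + t) = -3 + (-3 + B + t) = -6 + B + t)
O(Y, a) = 22 - 2*a (O(Y, a) = -2*(-11 + a) = 22 - 2*a)
O(sqrt(-11 + 12), K(-3, -1 - 1*5))/(-395) - 175/(-464) = (22 - 2*(-6 + (-1 - 1*5) - 3))/(-395) - 175/(-464) = (22 - 2*(-6 + (-1 - 5) - 3))*(-1/395) - 175*(-1/464) = (22 - 2*(-6 - 6 - 3))*(-1/395) + 175/464 = (22 - 2*(-15))*(-1/395) + 175/464 = (22 + 30)*(-1/395) + 175/464 = 52*(-1/395) + 175/464 = -52/395 + 175/464 = 44997/183280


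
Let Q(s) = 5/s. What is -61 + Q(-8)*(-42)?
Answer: -139/4 ≈ -34.750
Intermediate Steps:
-61 + Q(-8)*(-42) = -61 + (5/(-8))*(-42) = -61 + (5*(-⅛))*(-42) = -61 - 5/8*(-42) = -61 + 105/4 = -139/4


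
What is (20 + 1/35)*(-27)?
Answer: -18927/35 ≈ -540.77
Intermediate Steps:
(20 + 1/35)*(-27) = (701/35)*(-27) = -18927/35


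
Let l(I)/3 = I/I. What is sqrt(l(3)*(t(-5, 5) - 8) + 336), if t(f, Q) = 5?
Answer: sqrt(327) ≈ 18.083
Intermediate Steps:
l(I) = 3 (l(I) = 3*(I/I) = 3*1 = 3)
sqrt(l(3)*(t(-5, 5) - 8) + 336) = sqrt(3*(5 - 8) + 336) = sqrt(3*(-3) + 336) = sqrt(-9 + 336) = sqrt(327)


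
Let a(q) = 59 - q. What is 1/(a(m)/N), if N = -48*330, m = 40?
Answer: -15840/19 ≈ -833.68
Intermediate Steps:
N = -15840 (N = -12*1320 = -15840)
1/(a(m)/N) = 1/((59 - 1*40)/(-15840)) = 1/((59 - 40)*(-1/15840)) = 1/(19*(-1/15840)) = 1/(-19/15840) = -15840/19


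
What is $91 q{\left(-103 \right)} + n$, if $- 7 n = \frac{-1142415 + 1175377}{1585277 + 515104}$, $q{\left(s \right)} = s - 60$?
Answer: $- \frac{218084692573}{14702667} \approx -14833.0$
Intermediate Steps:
$q{\left(s \right)} = -60 + s$
$n = - \frac{32962}{14702667}$ ($n = - \frac{\left(-1142415 + 1175377\right) \frac{1}{1585277 + 515104}}{7} = - \frac{32962 \cdot \frac{1}{2100381}}{7} = \left(- \frac{1}{7}\right) \frac{32962}{2100381} = - \frac{32962}{14702667} \approx -0.0022419$)
$91 q{\left(-103 \right)} + n = 91 \left(-60 - 103\right) - \frac{32962}{14702667} = 91 \left(-163\right) - \frac{32962}{14702667} = -14833 - \frac{32962}{14702667} = - \frac{218084692573}{14702667}$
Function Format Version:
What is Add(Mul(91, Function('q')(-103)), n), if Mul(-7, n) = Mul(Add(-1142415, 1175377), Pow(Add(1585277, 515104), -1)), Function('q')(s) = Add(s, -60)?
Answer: Rational(-218084692573, 14702667) ≈ -14833.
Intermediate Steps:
Function('q')(s) = Add(-60, s)
n = Rational(-32962, 14702667) (n = Mul(Rational(-1, 7), Mul(Add(-1142415, 1175377), Pow(Add(1585277, 515104), -1))) = Mul(Rational(-1, 7), Mul(32962, Pow(2100381, -1))) = Mul(Rational(-1, 7), Mul(32962, Rational(1, 2100381))) = Mul(Rational(-1, 7), Rational(32962, 2100381)) = Rational(-32962, 14702667) ≈ -0.0022419)
Add(Mul(91, Function('q')(-103)), n) = Add(Mul(91, Add(-60, -103)), Rational(-32962, 14702667)) = Add(Mul(91, -163), Rational(-32962, 14702667)) = Add(-14833, Rational(-32962, 14702667)) = Rational(-218084692573, 14702667)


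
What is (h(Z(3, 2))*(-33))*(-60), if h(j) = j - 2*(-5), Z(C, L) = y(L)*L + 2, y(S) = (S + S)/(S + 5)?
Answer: 182160/7 ≈ 26023.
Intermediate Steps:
y(S) = 2*S/(5 + S) (y(S) = (2*S)/(5 + S) = 2*S/(5 + S))
Z(C, L) = 2 + 2*L**2/(5 + L) (Z(C, L) = (2*L/(5 + L))*L + 2 = 2*L**2/(5 + L) + 2 = 2 + 2*L**2/(5 + L))
h(j) = 10 + j (h(j) = j + 10 = 10 + j)
(h(Z(3, 2))*(-33))*(-60) = ((10 + 2*(5 + 2 + 2**2)/(5 + 2))*(-33))*(-60) = ((10 + 2*(5 + 2 + 4)/7)*(-33))*(-60) = ((10 + 2*(1/7)*11)*(-33))*(-60) = ((10 + 22/7)*(-33))*(-60) = ((92/7)*(-33))*(-60) = -3036/7*(-60) = 182160/7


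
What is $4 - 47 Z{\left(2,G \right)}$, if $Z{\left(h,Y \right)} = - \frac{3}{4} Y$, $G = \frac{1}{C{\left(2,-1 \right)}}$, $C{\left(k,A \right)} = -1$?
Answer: $- \frac{125}{4} \approx -31.25$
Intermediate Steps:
$G = -1$ ($G = \frac{1}{-1} = -1$)
$Z{\left(h,Y \right)} = - \frac{3 Y}{4}$ ($Z{\left(h,Y \right)} = \left(-3\right) \frac{1}{4} Y = - \frac{3 Y}{4}$)
$4 - 47 Z{\left(2,G \right)} = 4 - 47 \left(\left(- \frac{3}{4}\right) \left(-1\right)\right) = 4 - \frac{141}{4} = - \frac{125}{4}$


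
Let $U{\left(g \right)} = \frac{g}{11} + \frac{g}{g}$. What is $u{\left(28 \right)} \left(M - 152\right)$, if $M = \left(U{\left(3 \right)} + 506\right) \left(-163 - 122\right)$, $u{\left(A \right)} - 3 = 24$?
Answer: $- \frac{42983244}{11} \approx -3.9076 \cdot 10^{6}$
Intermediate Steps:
$u{\left(A \right)} = 27$ ($u{\left(A \right)} = 3 + 24 = 27$)
$U{\left(g \right)} = 1 + \frac{g}{11}$ ($U{\left(g \right)} = g \frac{1}{11} + 1 = \frac{g}{11} + 1 = 1 + \frac{g}{11}$)
$M = - \frac{1590300}{11}$ ($M = \left(\left(1 + \frac{1}{11} \cdot 3\right) + 506\right) \left(-163 - 122\right) = \left(\left(1 + \frac{3}{11}\right) + 506\right) \left(-285\right) = \left(\frac{14}{11} + 506\right) \left(-285\right) = \frac{5580}{11} \left(-285\right) = - \frac{1590300}{11} \approx -1.4457 \cdot 10^{5}$)
$u{\left(28 \right)} \left(M - 152\right) = 27 \left(- \frac{1590300}{11} - 152\right) = 27 \left(- \frac{1591972}{11}\right) = - \frac{42983244}{11}$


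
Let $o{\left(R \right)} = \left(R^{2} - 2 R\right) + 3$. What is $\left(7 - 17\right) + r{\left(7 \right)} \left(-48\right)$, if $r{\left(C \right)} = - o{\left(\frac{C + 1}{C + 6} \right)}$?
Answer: $\frac{15734}{169} \approx 93.101$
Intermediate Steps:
$o{\left(R \right)} = 3 + R^{2} - 2 R$
$r{\left(C \right)} = -3 - \frac{\left(1 + C\right)^{2}}{\left(6 + C\right)^{2}} + \frac{2 \left(1 + C\right)}{6 + C}$ ($r{\left(C \right)} = - (3 + \left(\frac{C + 1}{C + 6}\right)^{2} - 2 \frac{C + 1}{C + 6}) = - (3 + \left(\frac{1 + C}{6 + C}\right)^{2} - 2 \frac{1 + C}{6 + C}) = - (3 + \frac{\left(1 + C\right)^{2}}{\left(6 + C\right)^{2}} - \frac{2 \left(1 + C\right)}{6 + C}) = -3 - \frac{\left(1 + C\right)^{2}}{\left(6 + C\right)^{2}} + \frac{2 \left(1 + C\right)}{6 + C}$)
$\left(7 - 17\right) + r{\left(7 \right)} \left(-48\right) = \left(7 - 17\right) + \frac{-97 - 168 - 2 \cdot 7^{2}}{36 + 7^{2} + 12 \cdot 7} \left(-48\right) = \left(7 - 17\right) + \frac{-97 - 168 - 98}{36 + 49 + 84} \left(-48\right) = -10 + \frac{-97 - 168 - 98}{169} \left(-48\right) = -10 + \frac{1}{169} \left(-363\right) \left(-48\right) = -10 - - \frac{17424}{169} = -10 + \frac{17424}{169} = \frac{15734}{169}$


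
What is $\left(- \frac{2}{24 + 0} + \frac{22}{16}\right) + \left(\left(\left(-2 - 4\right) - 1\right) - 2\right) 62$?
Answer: $- \frac{13361}{24} \approx -556.71$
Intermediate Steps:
$\left(- \frac{2}{24 + 0} + \frac{22}{16}\right) + \left(\left(\left(-2 - 4\right) - 1\right) - 2\right) 62 = \left(- \frac{2}{24} + 22 \cdot \frac{1}{16}\right) + \left(\left(-6 - 1\right) - 2\right) 62 = \left(\left(-2\right) \frac{1}{24} + \frac{11}{8}\right) + \left(-7 - 2\right) 62 = \left(- \frac{1}{12} + \frac{11}{8}\right) - 558 = \frac{31}{24} - 558 = - \frac{13361}{24}$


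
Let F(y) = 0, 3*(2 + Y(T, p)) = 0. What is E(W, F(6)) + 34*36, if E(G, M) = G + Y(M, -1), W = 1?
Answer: 1223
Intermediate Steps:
Y(T, p) = -2 (Y(T, p) = -2 + (1/3)*0 = -2 + 0 = -2)
E(G, M) = -2 + G (E(G, M) = G - 2 = -2 + G)
E(W, F(6)) + 34*36 = (-2 + 1) + 34*36 = -1 + 1224 = 1223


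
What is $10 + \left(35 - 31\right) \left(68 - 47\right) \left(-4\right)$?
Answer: $-326$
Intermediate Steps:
$10 + \left(35 - 31\right) \left(68 - 47\right) \left(-4\right) = 10 + 4 \cdot 21 \left(-4\right) = 10 + 84 \left(-4\right) = 10 - 336 = -326$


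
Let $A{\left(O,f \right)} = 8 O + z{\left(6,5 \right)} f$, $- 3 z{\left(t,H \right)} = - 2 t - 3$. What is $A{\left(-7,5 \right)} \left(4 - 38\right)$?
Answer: $1054$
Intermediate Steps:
$z{\left(t,H \right)} = 1 + \frac{2 t}{3}$ ($z{\left(t,H \right)} = - \frac{- 2 t - 3}{3} = - \frac{-3 - 2 t}{3} = 1 + \frac{2 t}{3}$)
$A{\left(O,f \right)} = 5 f + 8 O$ ($A{\left(O,f \right)} = 8 O + \left(1 + \frac{2}{3} \cdot 6\right) f = 8 O + \left(1 + 4\right) f = 8 O + 5 f = 5 f + 8 O$)
$A{\left(-7,5 \right)} \left(4 - 38\right) = \left(5 \cdot 5 + 8 \left(-7\right)\right) \left(4 - 38\right) = \left(25 - 56\right) \left(-34\right) = \left(-31\right) \left(-34\right) = 1054$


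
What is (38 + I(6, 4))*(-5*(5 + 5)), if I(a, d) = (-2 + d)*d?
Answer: -2300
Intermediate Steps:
I(a, d) = d*(-2 + d)
(38 + I(6, 4))*(-5*(5 + 5)) = (38 + 4*(-2 + 4))*(-5*(5 + 5)) = (38 + 4*2)*(-5*10) = (38 + 8)*(-50) = 46*(-50) = -2300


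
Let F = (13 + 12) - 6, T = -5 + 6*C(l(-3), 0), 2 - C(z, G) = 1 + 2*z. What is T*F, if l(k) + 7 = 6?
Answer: 247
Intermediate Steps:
l(k) = -1 (l(k) = -7 + 6 = -1)
C(z, G) = 1 - 2*z (C(z, G) = 2 - (1 + 2*z) = 2 + (-1 - 2*z) = 1 - 2*z)
T = 13 (T = -5 + 6*(1 - 2*(-1)) = -5 + 6*(1 + 2) = -5 + 6*3 = -5 + 18 = 13)
F = 19 (F = 25 - 6 = 19)
T*F = 13*19 = 247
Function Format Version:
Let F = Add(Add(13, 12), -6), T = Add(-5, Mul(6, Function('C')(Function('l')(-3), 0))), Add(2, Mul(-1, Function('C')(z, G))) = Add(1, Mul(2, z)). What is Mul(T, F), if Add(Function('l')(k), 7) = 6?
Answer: 247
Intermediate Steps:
Function('l')(k) = -1 (Function('l')(k) = Add(-7, 6) = -1)
Function('C')(z, G) = Add(1, Mul(-2, z)) (Function('C')(z, G) = Add(2, Mul(-1, Add(1, Mul(2, z)))) = Add(2, Add(-1, Mul(-2, z))) = Add(1, Mul(-2, z)))
T = 13 (T = Add(-5, Mul(6, Add(1, Mul(-2, -1)))) = Add(-5, Mul(6, Add(1, 2))) = Add(-5, Mul(6, 3)) = Add(-5, 18) = 13)
F = 19 (F = Add(25, -6) = 19)
Mul(T, F) = Mul(13, 19) = 247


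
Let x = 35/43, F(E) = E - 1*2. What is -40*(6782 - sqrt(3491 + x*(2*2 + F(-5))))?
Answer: -271280 + 80*sqrt(1612586)/43 ≈ -2.6892e+5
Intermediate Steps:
F(E) = -2 + E (F(E) = E - 2 = -2 + E)
x = 35/43 (x = 35*(1/43) = 35/43 ≈ 0.81395)
-40*(6782 - sqrt(3491 + x*(2*2 + F(-5)))) = -40*(6782 - sqrt(3491 + 35*(2*2 + (-2 - 5))/43)) = -40*(6782 - sqrt(3491 + 35*(4 - 7)/43)) = -40*(6782 - sqrt(3491 + (35/43)*(-3))) = -40*(6782 - sqrt(3491 - 105/43)) = -40*(6782 - sqrt(150008/43)) = -40*(6782 - 2*sqrt(1612586)/43) = -271280 + 80*sqrt(1612586)/43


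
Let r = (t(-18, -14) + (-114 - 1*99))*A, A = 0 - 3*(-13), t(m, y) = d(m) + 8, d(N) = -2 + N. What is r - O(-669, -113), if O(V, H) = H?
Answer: -8662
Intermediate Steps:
t(m, y) = 6 + m (t(m, y) = (-2 + m) + 8 = 6 + m)
A = 39 (A = 0 + 39 = 39)
r = -8775 (r = ((6 - 18) + (-114 - 1*99))*39 = (-12 + (-114 - 99))*39 = (-12 - 213)*39 = -225*39 = -8775)
r - O(-669, -113) = -8775 - 1*(-113) = -8775 + 113 = -8662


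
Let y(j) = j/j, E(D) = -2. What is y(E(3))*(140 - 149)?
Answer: -9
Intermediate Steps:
y(j) = 1
y(E(3))*(140 - 149) = 1*(140 - 149) = 1*(-9) = -9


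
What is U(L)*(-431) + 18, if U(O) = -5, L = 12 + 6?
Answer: 2173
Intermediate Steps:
L = 18
U(L)*(-431) + 18 = -5*(-431) + 18 = 2155 + 18 = 2173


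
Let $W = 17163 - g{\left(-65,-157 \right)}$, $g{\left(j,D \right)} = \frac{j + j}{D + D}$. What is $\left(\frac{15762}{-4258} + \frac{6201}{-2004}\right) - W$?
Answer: $- \frac{3833596859179}{223281004} \approx -17169.0$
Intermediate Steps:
$g{\left(j,D \right)} = \frac{j}{D}$ ($g{\left(j,D \right)} = \frac{2 j}{2 D} = 2 j \frac{1}{2 D} = \frac{j}{D}$)
$W = \frac{2694526}{157}$ ($W = 17163 - - \frac{65}{-157} = 17163 - \left(-65\right) \left(- \frac{1}{157}\right) = 17163 - \frac{65}{157} = \frac{2694526}{157} \approx 17163.0$)
$\left(\frac{15762}{-4258} + \frac{6201}{-2004}\right) - W = \left(\frac{15762}{-4258} + \frac{6201}{-2004}\right) - \frac{2694526}{157} = \left(15762 \left(- \frac{1}{4258}\right) + 6201 \left(- \frac{1}{2004}\right)\right) - \frac{2694526}{157} = \left(- \frac{7881}{2129} - \frac{2067}{668}\right) - \frac{2694526}{157} = - \frac{9665151}{1422172} - \frac{2694526}{157} = - \frac{3833596859179}{223281004}$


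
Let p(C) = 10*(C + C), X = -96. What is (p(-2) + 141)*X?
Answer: -9696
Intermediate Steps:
p(C) = 20*C (p(C) = 10*(2*C) = 20*C)
(p(-2) + 141)*X = (20*(-2) + 141)*(-96) = (-40 + 141)*(-96) = 101*(-96) = -9696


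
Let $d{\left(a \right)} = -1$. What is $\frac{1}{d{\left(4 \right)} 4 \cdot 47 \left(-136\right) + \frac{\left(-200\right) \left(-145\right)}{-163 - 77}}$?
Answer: $\frac{6}{152683} \approx 3.9297 \cdot 10^{-5}$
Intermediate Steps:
$\frac{1}{d{\left(4 \right)} 4 \cdot 47 \left(-136\right) + \frac{\left(-200\right) \left(-145\right)}{-163 - 77}} = \frac{1}{\left(-1\right) 4 \cdot 47 \left(-136\right) + \frac{\left(-200\right) \left(-145\right)}{-163 - 77}} = \frac{1}{\left(-4\right) 47 \left(-136\right) + \frac{29000}{-240}} = \frac{1}{\left(-188\right) \left(-136\right) + 29000 \left(- \frac{1}{240}\right)} = \frac{1}{25568 - \frac{725}{6}} = \frac{1}{\frac{152683}{6}} = \frac{6}{152683}$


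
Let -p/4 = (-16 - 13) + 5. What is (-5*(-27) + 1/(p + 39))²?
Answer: 332187076/18225 ≈ 18227.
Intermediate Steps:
p = 96 (p = -4*((-16 - 13) + 5) = -4*(-29 + 5) = -4*(-24) = 96)
(-5*(-27) + 1/(p + 39))² = (-5*(-27) + 1/(96 + 39))² = (135 + 1/135)² = (18226/135)² = 332187076/18225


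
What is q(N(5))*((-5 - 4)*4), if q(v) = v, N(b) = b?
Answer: -180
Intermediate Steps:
q(N(5))*((-5 - 4)*4) = 5*((-5 - 4)*4) = 5*(-9*4) = 5*(-36) = -180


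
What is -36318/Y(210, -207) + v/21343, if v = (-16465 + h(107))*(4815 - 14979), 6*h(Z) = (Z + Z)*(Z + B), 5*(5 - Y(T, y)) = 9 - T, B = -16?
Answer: 1892141381/344537 ≈ 5491.8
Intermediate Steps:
Y(T, y) = 16/5 + T/5 (Y(T, y) = 5 - (9 - T)/5 = 5 + (-9/5 + T/5) = 16/5 + T/5)
h(Z) = Z*(-16 + Z)/3 (h(Z) = ((Z + Z)*(Z - 16))/6 = ((2*Z)*(-16 + Z))/6 = (2*Z*(-16 + Z))/6 = Z*(-16 + Z)/3)
v = 134361304 (v = (-16465 + (⅓)*107*(-16 + 107))*(4815 - 14979) = (-16465 + (⅓)*107*91)*(-10164) = (-16465 + 9737/3)*(-10164) = -39658/3*(-10164) = 134361304)
-36318/Y(210, -207) + v/21343 = -36318/(16/5 + (⅕)*210) + 134361304/21343 = -36318/(16/5 + 42) + 134361304*(1/21343) = -36318/226/5 + 19194472/3049 = -36318*5/226 + 19194472/3049 = -90795/113 + 19194472/3049 = 1892141381/344537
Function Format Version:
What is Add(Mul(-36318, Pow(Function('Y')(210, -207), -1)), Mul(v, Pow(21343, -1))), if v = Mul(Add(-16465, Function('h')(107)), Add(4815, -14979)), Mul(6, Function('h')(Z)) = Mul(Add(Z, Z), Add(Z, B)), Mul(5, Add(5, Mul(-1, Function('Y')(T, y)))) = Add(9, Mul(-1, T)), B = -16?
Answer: Rational(1892141381, 344537) ≈ 5491.8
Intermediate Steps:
Function('Y')(T, y) = Add(Rational(16, 5), Mul(Rational(1, 5), T)) (Function('Y')(T, y) = Add(5, Mul(Rational(-1, 5), Add(9, Mul(-1, T)))) = Add(5, Add(Rational(-9, 5), Mul(Rational(1, 5), T))) = Add(Rational(16, 5), Mul(Rational(1, 5), T)))
Function('h')(Z) = Mul(Rational(1, 3), Z, Add(-16, Z)) (Function('h')(Z) = Mul(Rational(1, 6), Mul(Add(Z, Z), Add(Z, -16))) = Mul(Rational(1, 6), Mul(Mul(2, Z), Add(-16, Z))) = Mul(Rational(1, 6), Mul(2, Z, Add(-16, Z))) = Mul(Rational(1, 3), Z, Add(-16, Z)))
v = 134361304 (v = Mul(Add(-16465, Mul(Rational(1, 3), 107, Add(-16, 107))), Add(4815, -14979)) = Mul(Add(-16465, Mul(Rational(1, 3), 107, 91)), -10164) = Mul(Add(-16465, Rational(9737, 3)), -10164) = Mul(Rational(-39658, 3), -10164) = 134361304)
Add(Mul(-36318, Pow(Function('Y')(210, -207), -1)), Mul(v, Pow(21343, -1))) = Add(Mul(-36318, Pow(Add(Rational(16, 5), Mul(Rational(1, 5), 210)), -1)), Mul(134361304, Pow(21343, -1))) = Add(Mul(-36318, Pow(Add(Rational(16, 5), 42), -1)), Mul(134361304, Rational(1, 21343))) = Add(Mul(-36318, Pow(Rational(226, 5), -1)), Rational(19194472, 3049)) = Add(Mul(-36318, Rational(5, 226)), Rational(19194472, 3049)) = Add(Rational(-90795, 113), Rational(19194472, 3049)) = Rational(1892141381, 344537)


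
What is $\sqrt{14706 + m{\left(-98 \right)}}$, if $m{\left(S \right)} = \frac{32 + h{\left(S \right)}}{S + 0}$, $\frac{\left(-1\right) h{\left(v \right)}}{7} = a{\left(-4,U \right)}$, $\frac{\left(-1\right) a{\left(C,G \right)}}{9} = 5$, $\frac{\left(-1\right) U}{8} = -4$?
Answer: $\frac{\sqrt{2881682}}{14} \approx 121.25$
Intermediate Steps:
$U = 32$ ($U = \left(-8\right) \left(-4\right) = 32$)
$a{\left(C,G \right)} = -45$ ($a{\left(C,G \right)} = \left(-9\right) 5 = -45$)
$h{\left(v \right)} = 315$ ($h{\left(v \right)} = \left(-7\right) \left(-45\right) = 315$)
$m{\left(S \right)} = \frac{347}{S}$ ($m{\left(S \right)} = \frac{32 + 315}{S + 0} = \frac{347}{S}$)
$\sqrt{14706 + m{\left(-98 \right)}} = \sqrt{14706 + \frac{347}{-98}} = \sqrt{14706 + 347 \left(- \frac{1}{98}\right)} = \sqrt{14706 - \frac{347}{98}} = \sqrt{\frac{1440841}{98}} = \frac{\sqrt{2881682}}{14}$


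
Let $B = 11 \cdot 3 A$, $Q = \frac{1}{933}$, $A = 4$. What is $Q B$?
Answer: $\frac{44}{311} \approx 0.14148$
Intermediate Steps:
$Q = \frac{1}{933} \approx 0.0010718$
$B = 132$ ($B = 11 \cdot 3 \cdot 4 = 33 \cdot 4 = 132$)
$Q B = \frac{1}{933} \cdot 132 = \frac{44}{311}$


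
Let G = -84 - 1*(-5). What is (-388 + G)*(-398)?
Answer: 185866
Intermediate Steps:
G = -79 (G = -84 + 5 = -79)
(-388 + G)*(-398) = (-388 - 79)*(-398) = -467*(-398) = 185866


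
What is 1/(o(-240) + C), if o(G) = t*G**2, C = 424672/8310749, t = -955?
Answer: -8310749/457157680567328 ≈ -1.8179e-8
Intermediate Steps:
C = 424672/8310749 (C = 424672*(1/8310749) = 424672/8310749 ≈ 0.051099)
o(G) = -955*G**2
1/(o(-240) + C) = 1/(-955*(-240)**2 + 424672/8310749) = 1/(-955*57600 + 424672/8310749) = 1/(-55008000 + 424672/8310749) = 1/(-457157680567328/8310749) = -8310749/457157680567328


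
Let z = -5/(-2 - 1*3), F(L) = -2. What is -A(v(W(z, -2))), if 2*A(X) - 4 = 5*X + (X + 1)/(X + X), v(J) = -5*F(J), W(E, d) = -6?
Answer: -1091/40 ≈ -27.275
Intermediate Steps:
z = 1 (z = -5/(-2 - 3) = -5/(-5) = -5*(-⅕) = 1)
v(J) = 10 (v(J) = -5*(-2) = 10)
A(X) = 2 + 5*X/2 + (1 + X)/(4*X) (A(X) = 2 + (5*X + (X + 1)/(X + X))/2 = 2 + (5*X + (1 + X)/((2*X)))/2 = 2 + (5*X + (1 + X)*(1/(2*X)))/2 = 2 + (5*X + (1 + X)/(2*X))/2 = 2 + (5*X/2 + (1 + X)/(4*X)) = 2 + 5*X/2 + (1 + X)/(4*X))
-A(v(W(z, -2))) = -(1 + 10*(9 + 10*10))/(4*10) = -(1 + 10*(9 + 100))/(4*10) = -(1 + 10*109)/(4*10) = -(1 + 1090)/(4*10) = -1091/(4*10) = -1*1091/40 = -1091/40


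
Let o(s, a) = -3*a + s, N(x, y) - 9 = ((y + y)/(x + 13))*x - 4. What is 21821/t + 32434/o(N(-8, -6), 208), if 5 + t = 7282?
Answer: -1114669911/21823723 ≈ -51.076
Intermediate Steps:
t = 7277 (t = -5 + 7282 = 7277)
N(x, y) = 5 + 2*x*y/(13 + x) (N(x, y) = 9 + (((y + y)/(x + 13))*x - 4) = 9 + (((2*y)/(13 + x))*x - 4) = 9 + ((2*y/(13 + x))*x - 4) = 9 + (2*x*y/(13 + x) - 4) = 9 + (-4 + 2*x*y/(13 + x)) = 5 + 2*x*y/(13 + x))
o(s, a) = s - 3*a
21821/t + 32434/o(N(-8, -6), 208) = 21821/7277 + 32434/((65 + 5*(-8) + 2*(-8)*(-6))/(13 - 8) - 3*208) = 21821*(1/7277) + 32434/((65 - 40 + 96)/5 - 624) = 21821/7277 + 32434/((⅕)*121 - 624) = 21821/7277 + 32434/(121/5 - 624) = 21821/7277 + 32434/(-2999/5) = 21821/7277 + 32434*(-5/2999) = 21821/7277 - 162170/2999 = -1114669911/21823723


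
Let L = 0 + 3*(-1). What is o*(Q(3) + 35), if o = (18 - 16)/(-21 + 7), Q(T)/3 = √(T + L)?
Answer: -5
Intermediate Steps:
L = -3 (L = 0 - 3 = -3)
Q(T) = 3*√(-3 + T) (Q(T) = 3*√(T - 3) = 3*√(-3 + T))
o = -⅐ (o = 2/(-14) = 2*(-1/14) = -⅐ ≈ -0.14286)
o*(Q(3) + 35) = -(3*√(-3 + 3) + 35)/7 = -(3*√0 + 35)/7 = -(3*0 + 35)/7 = -(0 + 35)/7 = -⅐*35 = -5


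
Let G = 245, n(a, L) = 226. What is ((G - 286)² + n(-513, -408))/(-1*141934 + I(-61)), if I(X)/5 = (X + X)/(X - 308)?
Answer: -703683/52373036 ≈ -0.013436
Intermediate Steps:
I(X) = 10*X/(-308 + X) (I(X) = 5*((X + X)/(X - 308)) = 5*((2*X)/(-308 + X)) = 5*(2*X/(-308 + X)) = 10*X/(-308 + X))
((G - 286)² + n(-513, -408))/(-1*141934 + I(-61)) = ((245 - 286)² + 226)/(-1*141934 + 10*(-61)/(-308 - 61)) = ((-41)² + 226)/(-141934 + 10*(-61)/(-369)) = (1681 + 226)/(-141934 + 10*(-61)*(-1/369)) = 1907/(-141934 + 610/369) = 1907/(-52373036/369) = 1907*(-369/52373036) = -703683/52373036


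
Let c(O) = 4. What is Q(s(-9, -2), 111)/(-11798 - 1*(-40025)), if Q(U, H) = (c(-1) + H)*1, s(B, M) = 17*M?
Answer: 115/28227 ≈ 0.0040741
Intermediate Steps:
Q(U, H) = 4 + H (Q(U, H) = (4 + H)*1 = 4 + H)
Q(s(-9, -2), 111)/(-11798 - 1*(-40025)) = (4 + 111)/(-11798 - 1*(-40025)) = 115/(-11798 + 40025) = 115/28227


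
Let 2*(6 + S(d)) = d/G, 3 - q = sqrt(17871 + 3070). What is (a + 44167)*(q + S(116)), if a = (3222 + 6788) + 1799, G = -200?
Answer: -4604026/25 - 55976*sqrt(20941) ≈ -8.2844e+6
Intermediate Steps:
q = 3 - sqrt(20941) (q = 3 - sqrt(17871 + 3070) = 3 - sqrt(20941) ≈ -141.71)
a = 11809 (a = 10010 + 1799 = 11809)
S(d) = -6 - d/400 (S(d) = -6 + (d/(-200))/2 = -6 + (d*(-1/200))/2 = -6 + (-d/200)/2 = -6 - d/400)
(a + 44167)*(q + S(116)) = (11809 + 44167)*((3 - sqrt(20941)) + (-6 - 1/400*116)) = 55976*((3 - sqrt(20941)) + (-6 - 29/100)) = 55976*((3 - sqrt(20941)) - 629/100) = 55976*(-329/100 - sqrt(20941)) = -4604026/25 - 55976*sqrt(20941)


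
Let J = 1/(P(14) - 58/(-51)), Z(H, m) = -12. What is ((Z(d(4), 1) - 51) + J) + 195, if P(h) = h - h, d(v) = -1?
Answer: 7707/58 ≈ 132.88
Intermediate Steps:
P(h) = 0
J = 51/58 (J = 1/(0 - 58/(-51)) = 1/(0 - 58*(-1/51)) = 1/(0 + 58/51) = 1/(58/51) = 51/58 ≈ 0.87931)
((Z(d(4), 1) - 51) + J) + 195 = ((-12 - 51) + 51/58) + 195 = (-63 + 51/58) + 195 = -3603/58 + 195 = 7707/58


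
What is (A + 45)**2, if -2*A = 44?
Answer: 529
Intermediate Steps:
A = -22 (A = -1/2*44 = -22)
(A + 45)**2 = (-22 + 45)**2 = 23**2 = 529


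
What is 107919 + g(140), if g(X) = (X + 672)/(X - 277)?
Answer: 14784091/137 ≈ 1.0791e+5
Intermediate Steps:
g(X) = (672 + X)/(-277 + X)
107919 + g(140) = 107919 + (672 + 140)/(-277 + 140) = 107919 + 812/(-137) = 107919 - 1/137*812 = 107919 - 812/137 = 14784091/137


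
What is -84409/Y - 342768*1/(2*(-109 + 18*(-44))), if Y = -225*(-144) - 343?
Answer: 5418004379/28883357 ≈ 187.58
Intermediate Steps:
Y = 32057 (Y = 32400 - 343 = 32057)
-84409/Y - 342768*1/(2*(-109 + 18*(-44))) = -84409/32057 - 342768*1/(2*(-109 + 18*(-44))) = -84409*1/32057 - 342768*1/(2*(-109 - 792)) = -84409/32057 - 342768/(2*(-901)) = -84409/32057 - 342768/(-1802) = -84409/32057 - 342768*(-1/1802) = -84409/32057 + 171384/901 = 5418004379/28883357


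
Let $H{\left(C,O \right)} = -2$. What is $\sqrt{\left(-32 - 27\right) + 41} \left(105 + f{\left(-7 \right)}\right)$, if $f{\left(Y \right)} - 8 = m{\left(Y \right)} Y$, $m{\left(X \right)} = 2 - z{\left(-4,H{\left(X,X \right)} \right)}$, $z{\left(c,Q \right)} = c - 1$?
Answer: $192 i \sqrt{2} \approx 271.53 i$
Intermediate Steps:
$z{\left(c,Q \right)} = -1 + c$ ($z{\left(c,Q \right)} = c - 1 = -1 + c$)
$m{\left(X \right)} = 7$ ($m{\left(X \right)} = 2 - \left(-1 - 4\right) = 2 - -5 = 2 + 5 = 7$)
$f{\left(Y \right)} = 8 + 7 Y$
$\sqrt{\left(-32 - 27\right) + 41} \left(105 + f{\left(-7 \right)}\right) = \sqrt{\left(-32 - 27\right) + 41} \left(105 + \left(8 + 7 \left(-7\right)\right)\right) = \sqrt{-59 + 41} \left(105 + \left(8 - 49\right)\right) = \sqrt{-18} \left(105 - 41\right) = 3 i \sqrt{2} \cdot 64 = 192 i \sqrt{2}$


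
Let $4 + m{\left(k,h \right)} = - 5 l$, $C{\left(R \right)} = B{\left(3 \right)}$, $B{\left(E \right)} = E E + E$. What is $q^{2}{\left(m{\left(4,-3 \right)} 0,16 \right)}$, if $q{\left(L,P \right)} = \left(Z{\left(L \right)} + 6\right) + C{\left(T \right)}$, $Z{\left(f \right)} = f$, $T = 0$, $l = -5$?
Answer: $324$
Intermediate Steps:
$B{\left(E \right)} = E + E^{2}$ ($B{\left(E \right)} = E^{2} + E = E + E^{2}$)
$C{\left(R \right)} = 12$ ($C{\left(R \right)} = 3 \left(1 + 3\right) = 3 \cdot 4 = 12$)
$m{\left(k,h \right)} = 21$ ($m{\left(k,h \right)} = -4 - -25 = -4 + 25 = 21$)
$q{\left(L,P \right)} = 18 + L$ ($q{\left(L,P \right)} = \left(L + 6\right) + 12 = \left(6 + L\right) + 12 = 18 + L$)
$q^{2}{\left(m{\left(4,-3 \right)} 0,16 \right)} = \left(18 + 21 \cdot 0\right)^{2} = \left(18 + 0\right)^{2} = 18^{2} = 324$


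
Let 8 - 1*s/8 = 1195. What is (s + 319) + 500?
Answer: -8677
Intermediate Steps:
s = -9496 (s = 64 - 8*1195 = 64 - 9560 = -9496)
(s + 319) + 500 = (-9496 + 319) + 500 = -9177 + 500 = -8677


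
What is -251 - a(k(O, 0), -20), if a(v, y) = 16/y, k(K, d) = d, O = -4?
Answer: -1251/5 ≈ -250.20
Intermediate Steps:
-251 - a(k(O, 0), -20) = -251 - 16/(-20) = -251 - 16*(-1)/20 = -251 - 1*(-⅘) = -251 + ⅘ = -1251/5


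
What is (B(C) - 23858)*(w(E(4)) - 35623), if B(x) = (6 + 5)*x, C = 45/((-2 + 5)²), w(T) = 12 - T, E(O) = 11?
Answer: 847910466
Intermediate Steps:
C = 5 (C = 45/(3²) = 45/9 = 45*(⅑) = 5)
B(x) = 11*x
(B(C) - 23858)*(w(E(4)) - 35623) = (11*5 - 23858)*((12 - 1*11) - 35623) = (55 - 23858)*((12 - 11) - 35623) = -23803*(1 - 35623) = -23803*(-35622) = 847910466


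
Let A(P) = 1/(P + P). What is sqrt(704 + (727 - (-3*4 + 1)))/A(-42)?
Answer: -84*sqrt(1442) ≈ -3189.8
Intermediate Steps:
A(P) = 1/(2*P)
sqrt(704 + (727 - (-3*4 + 1)))/A(-42) = sqrt(704 + (727 - (-3*4 + 1)))/(((1/2)/(-42))) = sqrt(704 + (727 - (-12 + 1)))/(((1/2)*(-1/42))) = sqrt(704 + (727 - 1*(-11)))/(-1/84) = sqrt(704 + (727 + 11))*(-84) = sqrt(704 + 738)*(-84) = sqrt(1442)*(-84) = -84*sqrt(1442)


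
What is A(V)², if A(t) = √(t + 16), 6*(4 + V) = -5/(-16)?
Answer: 1157/96 ≈ 12.052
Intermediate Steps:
V = -379/96 (V = -4 + (-5/(-16))/6 = -4 + (-5*(-1/16))/6 = -4 + (⅙)*(5/16) = -4 + 5/96 = -379/96 ≈ -3.9479)
A(t) = √(16 + t)
A(V)² = (√(16 - 379/96))² = (√(1157/96))² = (√6942/24)² = 1157/96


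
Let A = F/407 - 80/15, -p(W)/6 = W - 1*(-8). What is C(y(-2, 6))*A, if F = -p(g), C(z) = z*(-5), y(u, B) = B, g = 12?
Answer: 61520/407 ≈ 151.15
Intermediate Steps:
p(W) = -48 - 6*W (p(W) = -6*(W - 1*(-8)) = -6*(W + 8) = -6*(8 + W) = -48 - 6*W)
C(z) = -5*z
F = 120 (F = -(-48 - 6*12) = -(-48 - 72) = -1*(-120) = 120)
A = -6152/1221 (A = 120/407 - 80/15 = 120*(1/407) - 80*1/15 = 120/407 - 16/3 = -6152/1221 ≈ -5.0385)
C(y(-2, 6))*A = -5*6*(-6152/1221) = -30*(-6152/1221) = 61520/407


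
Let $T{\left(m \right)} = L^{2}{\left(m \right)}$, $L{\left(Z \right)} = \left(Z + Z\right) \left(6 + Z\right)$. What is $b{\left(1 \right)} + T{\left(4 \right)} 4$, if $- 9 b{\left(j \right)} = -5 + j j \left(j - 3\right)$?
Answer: $\frac{230407}{9} \approx 25601.0$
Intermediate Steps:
$L{\left(Z \right)} = 2 Z \left(6 + Z\right)$
$b{\left(j \right)} = \frac{5}{9} - \frac{j^{2} \left(-3 + j\right)}{9}$ ($b{\left(j \right)} = - \frac{-5 + j j \left(j - 3\right)}{9} = - \frac{-5 + j j \left(-3 + j\right)}{9} = - \frac{-5 + j^{2} \left(-3 + j\right)}{9} = \frac{5}{9} - \frac{j^{2} \left(-3 + j\right)}{9}$)
$T{\left(m \right)} = 4 m^{2} \left(6 + m\right)^{2}$ ($T{\left(m \right)} = \left(2 m \left(6 + m\right)\right)^{2} = 4 m^{2} \left(6 + m\right)^{2}$)
$b{\left(1 \right)} + T{\left(4 \right)} 4 = \left(\frac{5}{9} - \frac{1^{3}}{9} + \frac{1^{2}}{3}\right) + 4 \cdot 4^{2} \left(6 + 4\right)^{2} \cdot 4 = \left(\frac{5}{9} - \frac{1}{9} + \frac{1}{3} \cdot 1\right) + 4 \cdot 16 \cdot 10^{2} \cdot 4 = \left(\frac{5}{9} - \frac{1}{9} + \frac{1}{3}\right) + 4 \cdot 16 \cdot 100 \cdot 4 = \frac{7}{9} + 6400 \cdot 4 = \frac{7}{9} + 25600 = \frac{230407}{9}$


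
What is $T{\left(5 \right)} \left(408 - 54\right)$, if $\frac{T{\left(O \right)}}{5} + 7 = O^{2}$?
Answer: $31860$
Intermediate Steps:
$T{\left(O \right)} = -35 + 5 O^{2}$
$T{\left(5 \right)} \left(408 - 54\right) = \left(-35 + 5 \cdot 5^{2}\right) \left(408 - 54\right) = \left(-35 + 5 \cdot 25\right) 354 = \left(-35 + 125\right) 354 = 90 \cdot 354 = 31860$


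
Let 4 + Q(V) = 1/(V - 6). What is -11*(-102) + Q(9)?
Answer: 3355/3 ≈ 1118.3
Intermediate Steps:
Q(V) = -4 + 1/(-6 + V) (Q(V) = -4 + 1/(V - 6) = -4 + 1/(-6 + V))
-11*(-102) + Q(9) = -11*(-102) + (25 - 4*9)/(-6 + 9) = 1122 + (25 - 36)/3 = 1122 + (⅓)*(-11) = 1122 - 11/3 = 3355/3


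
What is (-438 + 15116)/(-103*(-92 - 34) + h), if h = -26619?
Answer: -14678/13641 ≈ -1.0760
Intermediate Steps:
(-438 + 15116)/(-103*(-92 - 34) + h) = (-438 + 15116)/(-103*(-92 - 34) - 26619) = 14678/(-103*(-126) - 26619) = 14678/(12978 - 26619) = 14678/(-13641) = 14678*(-1/13641) = -14678/13641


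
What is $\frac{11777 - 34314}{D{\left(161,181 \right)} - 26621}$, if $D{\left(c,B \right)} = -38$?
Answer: $\frac{22537}{26659} \approx 0.84538$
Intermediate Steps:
$\frac{11777 - 34314}{D{\left(161,181 \right)} - 26621} = \frac{11777 - 34314}{-38 - 26621} = - \frac{22537}{-26659} = \left(-22537\right) \left(- \frac{1}{26659}\right) = \frac{22537}{26659}$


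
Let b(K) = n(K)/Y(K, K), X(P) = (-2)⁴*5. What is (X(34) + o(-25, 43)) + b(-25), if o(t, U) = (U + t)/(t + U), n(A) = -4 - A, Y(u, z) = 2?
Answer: 183/2 ≈ 91.500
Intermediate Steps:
X(P) = 80 (X(P) = 16*5 = 80)
o(t, U) = 1 (o(t, U) = (U + t)/(U + t) = 1)
b(K) = -2 - K/2 (b(K) = (-4 - K)/2 = (-4 - K)*(½) = -2 - K/2)
(X(34) + o(-25, 43)) + b(-25) = (80 + 1) + (-2 - ½*(-25)) = 81 + (-2 + 25/2) = 81 + 21/2 = 183/2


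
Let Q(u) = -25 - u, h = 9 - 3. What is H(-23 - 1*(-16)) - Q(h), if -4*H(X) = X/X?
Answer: 123/4 ≈ 30.750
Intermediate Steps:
h = 6
H(X) = -¼ (H(X) = -X/(4*X) = -¼*1 = -¼)
H(-23 - 1*(-16)) - Q(h) = -¼ - (-25 - 1*6) = -¼ - (-25 - 6) = -¼ - 1*(-31) = -¼ + 31 = 123/4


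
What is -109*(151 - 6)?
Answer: -15805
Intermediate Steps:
-109*(151 - 6) = -109*145 = -15805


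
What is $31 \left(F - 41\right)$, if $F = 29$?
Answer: $-372$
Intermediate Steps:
$31 \left(F - 41\right) = 31 \left(29 - 41\right) = 31 \left(-12\right) = -372$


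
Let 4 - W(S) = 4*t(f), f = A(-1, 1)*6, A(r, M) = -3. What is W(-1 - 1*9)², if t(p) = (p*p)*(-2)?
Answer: 6739216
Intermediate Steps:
f = -18 (f = -3*6 = -18)
t(p) = -2*p² (t(p) = p²*(-2) = -2*p²)
W(S) = 2596 (W(S) = 4 - 4*(-2*(-18)²) = 4 - 4*(-2*324) = 4 - 4*(-648) = 4 - 1*(-2592) = 4 + 2592 = 2596)
W(-1 - 1*9)² = 2596² = 6739216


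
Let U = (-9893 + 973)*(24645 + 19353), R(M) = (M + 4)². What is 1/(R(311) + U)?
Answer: -1/392362935 ≈ -2.5487e-9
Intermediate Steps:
R(M) = (4 + M)²
U = -392462160 (U = -8920*43998 = -392462160)
1/(R(311) + U) = 1/((4 + 311)² - 392462160) = 1/(315² - 392462160) = 1/(99225 - 392462160) = 1/(-392362935) = -1/392362935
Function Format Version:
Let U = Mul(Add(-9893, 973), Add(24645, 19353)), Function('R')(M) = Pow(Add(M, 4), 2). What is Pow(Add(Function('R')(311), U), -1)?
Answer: Rational(-1, 392362935) ≈ -2.5487e-9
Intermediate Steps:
Function('R')(M) = Pow(Add(4, M), 2)
U = -392462160 (U = Mul(-8920, 43998) = -392462160)
Pow(Add(Function('R')(311), U), -1) = Pow(Add(Pow(Add(4, 311), 2), -392462160), -1) = Pow(Add(Pow(315, 2), -392462160), -1) = Pow(Add(99225, -392462160), -1) = Pow(-392362935, -1) = Rational(-1, 392362935)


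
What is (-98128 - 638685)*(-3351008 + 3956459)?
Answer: -446104167663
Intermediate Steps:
(-98128 - 638685)*(-3351008 + 3956459) = -736813*605451 = -446104167663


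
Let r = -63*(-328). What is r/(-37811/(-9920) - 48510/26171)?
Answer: 5364711636480/508332481 ≈ 10554.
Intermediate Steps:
r = 20664
r/(-37811/(-9920) - 48510/26171) = 20664/(-37811/(-9920) - 48510/26171) = 20664/(-37811*(-1/9920) - 48510*1/26171) = 20664/(37811/9920 - 48510/26171) = 20664/(508332481/259616320) = 20664*(259616320/508332481) = 5364711636480/508332481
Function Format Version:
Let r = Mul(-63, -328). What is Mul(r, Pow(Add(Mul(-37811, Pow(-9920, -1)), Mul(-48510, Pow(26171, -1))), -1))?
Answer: Rational(5364711636480, 508332481) ≈ 10554.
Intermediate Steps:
r = 20664
Mul(r, Pow(Add(Mul(-37811, Pow(-9920, -1)), Mul(-48510, Pow(26171, -1))), -1)) = Mul(20664, Pow(Add(Mul(-37811, Pow(-9920, -1)), Mul(-48510, Pow(26171, -1))), -1)) = Mul(20664, Pow(Add(Mul(-37811, Rational(-1, 9920)), Mul(-48510, Rational(1, 26171))), -1)) = Mul(20664, Pow(Add(Rational(37811, 9920), Rational(-48510, 26171)), -1)) = Mul(20664, Pow(Rational(508332481, 259616320), -1)) = Mul(20664, Rational(259616320, 508332481)) = Rational(5364711636480, 508332481)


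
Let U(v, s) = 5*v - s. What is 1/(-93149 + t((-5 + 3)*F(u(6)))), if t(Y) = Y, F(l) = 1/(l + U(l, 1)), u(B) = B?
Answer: -35/3260217 ≈ -1.0735e-5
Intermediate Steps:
U(v, s) = -s + 5*v
F(l) = 1/(-1 + 6*l) (F(l) = 1/(l + (-1*1 + 5*l)) = 1/(l + (-1 + 5*l)) = 1/(-1 + 6*l))
1/(-93149 + t((-5 + 3)*F(u(6)))) = 1/(-93149 + (-5 + 3)/(-1 + 6*6)) = 1/(-93149 - 2/(-1 + 36)) = 1/(-93149 - 2/35) = 1/(-3260217/35) = -35/3260217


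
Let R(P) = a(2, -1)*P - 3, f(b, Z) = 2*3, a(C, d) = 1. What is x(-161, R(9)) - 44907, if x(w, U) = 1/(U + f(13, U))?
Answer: -538883/12 ≈ -44907.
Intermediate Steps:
f(b, Z) = 6
R(P) = -3 + P (R(P) = 1*P - 3 = P - 3 = -3 + P)
x(w, U) = 1/(6 + U) (x(w, U) = 1/(U + 6) = 1/(6 + U))
x(-161, R(9)) - 44907 = 1/(6 + (-3 + 9)) - 44907 = 1/(6 + 6) - 44907 = 1/12 - 44907 = -538883/12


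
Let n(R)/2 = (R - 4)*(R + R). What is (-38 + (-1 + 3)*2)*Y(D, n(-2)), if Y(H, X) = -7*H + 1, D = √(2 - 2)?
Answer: -34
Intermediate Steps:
D = 0 (D = √0 = 0)
n(R) = 4*R*(-4 + R) (n(R) = 2*((R - 4)*(R + R)) = 2*((-4 + R)*(2*R)) = 2*(2*R*(-4 + R)) = 4*R*(-4 + R))
Y(H, X) = 1 - 7*H
(-38 + (-1 + 3)*2)*Y(D, n(-2)) = (-38 + (-1 + 3)*2)*(1 - 7*0) = (-38 + 2*2)*(1 + 0) = (-38 + 4)*1 = -34*1 = -34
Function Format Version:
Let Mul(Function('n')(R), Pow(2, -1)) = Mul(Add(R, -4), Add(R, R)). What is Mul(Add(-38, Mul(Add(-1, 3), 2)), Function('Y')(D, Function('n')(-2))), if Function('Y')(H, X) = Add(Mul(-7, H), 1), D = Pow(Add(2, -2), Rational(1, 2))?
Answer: -34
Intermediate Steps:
D = 0 (D = Pow(0, Rational(1, 2)) = 0)
Function('n')(R) = Mul(4, R, Add(-4, R)) (Function('n')(R) = Mul(2, Mul(Add(R, -4), Add(R, R))) = Mul(2, Mul(Add(-4, R), Mul(2, R))) = Mul(2, Mul(2, R, Add(-4, R))) = Mul(4, R, Add(-4, R)))
Function('Y')(H, X) = Add(1, Mul(-7, H))
Mul(Add(-38, Mul(Add(-1, 3), 2)), Function('Y')(D, Function('n')(-2))) = Mul(Add(-38, Mul(Add(-1, 3), 2)), Add(1, Mul(-7, 0))) = Mul(Add(-38, Mul(2, 2)), Add(1, 0)) = Mul(Add(-38, 4), 1) = Mul(-34, 1) = -34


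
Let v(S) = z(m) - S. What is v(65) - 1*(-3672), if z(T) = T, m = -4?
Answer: 3603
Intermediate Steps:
v(S) = -4 - S
v(65) - 1*(-3672) = (-4 - 1*65) - 1*(-3672) = (-4 - 65) + 3672 = -69 + 3672 = 3603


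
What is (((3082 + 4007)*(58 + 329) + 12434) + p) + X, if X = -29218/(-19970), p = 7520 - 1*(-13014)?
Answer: 27722478444/9985 ≈ 2.7764e+6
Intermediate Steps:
p = 20534 (p = 7520 + 13014 = 20534)
X = 14609/9985 (X = -29218*(-1/19970) = 14609/9985 ≈ 1.4631)
(((3082 + 4007)*(58 + 329) + 12434) + p) + X = (((3082 + 4007)*(58 + 329) + 12434) + 20534) + 14609/9985 = ((7089*387 + 12434) + 20534) + 14609/9985 = ((2743443 + 12434) + 20534) + 14609/9985 = (2755877 + 20534) + 14609/9985 = 2776411 + 14609/9985 = 27722478444/9985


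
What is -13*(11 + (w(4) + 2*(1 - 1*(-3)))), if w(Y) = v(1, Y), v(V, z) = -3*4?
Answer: -91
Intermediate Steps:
v(V, z) = -12
w(Y) = -12
-13*(11 + (w(4) + 2*(1 - 1*(-3)))) = -13*(11 + (-12 + 2*(1 - 1*(-3)))) = -13*(11 + (-12 + 2*(1 + 3))) = -13*(11 + (-12 + 2*4)) = -13*(11 + (-12 + 8)) = -13*(11 - 4) = -13*7 = -91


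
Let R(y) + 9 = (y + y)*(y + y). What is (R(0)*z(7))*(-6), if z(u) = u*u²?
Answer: 18522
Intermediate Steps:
R(y) = -9 + 4*y² (R(y) = -9 + (y + y)*(y + y) = -9 + (2*y)*(2*y) = -9 + 4*y²)
z(u) = u³
(R(0)*z(7))*(-6) = ((-9 + 4*0²)*7³)*(-6) = ((-9 + 4*0)*343)*(-6) = ((-9 + 0)*343)*(-6) = -9*343*(-6) = -3087*(-6) = 18522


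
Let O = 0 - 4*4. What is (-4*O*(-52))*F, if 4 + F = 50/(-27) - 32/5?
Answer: 5504512/135 ≈ 40774.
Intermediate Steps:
O = -16 (O = 0 - 16 = -16)
F = -1654/135 (F = -4 + (50/(-27) - 32/5) = -4 + (50*(-1/27) - 32*1/5) = -4 + (-50/27 - 32/5) = -4 - 1114/135 = -1654/135 ≈ -12.252)
(-4*O*(-52))*F = (-4*(-16)*(-52))*(-1654/135) = (64*(-52))*(-1654/135) = -3328*(-1654/135) = 5504512/135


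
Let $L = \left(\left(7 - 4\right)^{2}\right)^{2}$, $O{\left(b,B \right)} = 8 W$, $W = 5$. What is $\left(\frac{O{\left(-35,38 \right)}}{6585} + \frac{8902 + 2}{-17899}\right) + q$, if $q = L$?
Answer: $\frac{271118321}{3367569} \approx 80.509$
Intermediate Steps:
$O{\left(b,B \right)} = 40$ ($O{\left(b,B \right)} = 8 \cdot 5 = 40$)
$L = 81$ ($L = \left(3^{2}\right)^{2} = 9^{2} = 81$)
$q = 81$
$\left(\frac{O{\left(-35,38 \right)}}{6585} + \frac{8902 + 2}{-17899}\right) + q = \left(\frac{40}{6585} + \frac{8902 + 2}{-17899}\right) + 81 = \left(40 \cdot \frac{1}{6585} + 8904 \left(- \frac{1}{17899}\right)\right) + 81 = \left(\frac{8}{1317} - \frac{1272}{2557}\right) + 81 = - \frac{1654768}{3367569} + 81 = \frac{271118321}{3367569}$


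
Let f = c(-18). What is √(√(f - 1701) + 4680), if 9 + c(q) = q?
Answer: 2*√(1170 + 6*I*√3) ≈ 68.411 + 0.30382*I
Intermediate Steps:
c(q) = -9 + q
f = -27 (f = -9 - 18 = -27)
√(√(f - 1701) + 4680) = √(√(-27 - 1701) + 4680) = √(√(-1728) + 4680) = √(24*I*√3 + 4680) = √(4680 + 24*I*√3)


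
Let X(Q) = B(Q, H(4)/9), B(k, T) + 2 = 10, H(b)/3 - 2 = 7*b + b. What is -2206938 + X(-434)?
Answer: -2206930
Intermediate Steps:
H(b) = 6 + 24*b (H(b) = 6 + 3*(7*b + b) = 6 + 3*(8*b) = 6 + 24*b)
B(k, T) = 8 (B(k, T) = -2 + 10 = 8)
X(Q) = 8
-2206938 + X(-434) = -2206938 + 8 = -2206930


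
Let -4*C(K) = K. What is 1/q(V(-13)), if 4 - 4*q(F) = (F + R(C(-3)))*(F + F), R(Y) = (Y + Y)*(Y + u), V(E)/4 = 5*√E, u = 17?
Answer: 4624/13665349 + 1420*I*√13/40996047 ≈ 0.00033837 + 0.00012489*I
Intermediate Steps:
C(K) = -K/4
V(E) = 20*√E (V(E) = 4*(5*√E) = 20*√E)
R(Y) = 2*Y*(17 + Y) (R(Y) = (Y + Y)*(Y + 17) = (2*Y)*(17 + Y) = 2*Y*(17 + Y))
q(F) = 1 - F*(213/8 + F)/2 (q(F) = 1 - (F + 2*(-¼*(-3))*(17 - ¼*(-3)))*(F + F)/4 = 1 - (F + 2*(¾)*(17 + ¾))*2*F/4 = 1 - (F + 2*(¾)*(71/4))*2*F/4 = 1 - (F + 213/8)*2*F/4 = 1 - (213/8 + F)*2*F/4 = 1 - F*(213/8 + F)/2)
1/q(V(-13)) = 1/(1 - 1065*√(-13)/4 - (20*√(-13))²/2) = 1/(1 - 1065*I*√13/4 - (20*(I*√13))²/2) = 1/(1 - 1065*I*√13/4 - (20*I*√13)²/2) = 1/(1 - 1065*I*√13/4 - ½*(-5200)) = 1/(1 - 1065*I*√13/4 + 2600) = 1/(2601 - 1065*I*√13/4)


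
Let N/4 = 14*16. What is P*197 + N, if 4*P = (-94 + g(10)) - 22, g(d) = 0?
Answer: -4817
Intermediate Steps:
N = 896 (N = 4*(14*16) = 4*224 = 896)
P = -29 (P = ((-94 + 0) - 22)/4 = (-94 - 22)/4 = (¼)*(-116) = -29)
P*197 + N = -29*197 + 896 = -5713 + 896 = -4817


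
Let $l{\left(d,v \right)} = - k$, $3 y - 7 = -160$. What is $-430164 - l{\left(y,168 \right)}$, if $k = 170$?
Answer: $-429994$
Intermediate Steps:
$y = -51$ ($y = \frac{7}{3} + \frac{1}{3} \left(-160\right) = \frac{7}{3} - \frac{160}{3} = -51$)
$l{\left(d,v \right)} = -170$ ($l{\left(d,v \right)} = \left(-1\right) 170 = -170$)
$-430164 - l{\left(y,168 \right)} = -430164 - -170 = -430164 + 170 = -429994$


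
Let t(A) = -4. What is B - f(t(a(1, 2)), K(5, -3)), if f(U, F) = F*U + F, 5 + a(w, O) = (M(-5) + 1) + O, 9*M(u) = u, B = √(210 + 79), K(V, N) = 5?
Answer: 32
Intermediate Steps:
B = 17 (B = √289 = 17)
M(u) = u/9
a(w, O) = -41/9 + O (a(w, O) = -5 + (((⅑)*(-5) + 1) + O) = -5 + ((-5/9 + 1) + O) = -5 + (4/9 + O) = -41/9 + O)
f(U, F) = F + F*U
B - f(t(a(1, 2)), K(5, -3)) = 17 - 5*(1 - 4) = 17 - 5*(-3) = 17 - 1*(-15) = 17 + 15 = 32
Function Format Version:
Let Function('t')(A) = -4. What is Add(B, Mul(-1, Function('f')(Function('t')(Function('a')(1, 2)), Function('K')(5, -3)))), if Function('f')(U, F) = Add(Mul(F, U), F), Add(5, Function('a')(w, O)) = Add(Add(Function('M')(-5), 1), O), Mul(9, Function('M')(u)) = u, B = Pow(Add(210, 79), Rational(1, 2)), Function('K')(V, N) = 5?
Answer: 32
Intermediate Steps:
B = 17 (B = Pow(289, Rational(1, 2)) = 17)
Function('M')(u) = Mul(Rational(1, 9), u)
Function('a')(w, O) = Add(Rational(-41, 9), O) (Function('a')(w, O) = Add(-5, Add(Add(Mul(Rational(1, 9), -5), 1), O)) = Add(-5, Add(Add(Rational(-5, 9), 1), O)) = Add(-5, Add(Rational(4, 9), O)) = Add(Rational(-41, 9), O))
Function('f')(U, F) = Add(F, Mul(F, U))
Add(B, Mul(-1, Function('f')(Function('t')(Function('a')(1, 2)), Function('K')(5, -3)))) = Add(17, Mul(-1, Mul(5, Add(1, -4)))) = Add(17, Mul(-1, Mul(5, -3))) = Add(17, Mul(-1, -15)) = Add(17, 15) = 32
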